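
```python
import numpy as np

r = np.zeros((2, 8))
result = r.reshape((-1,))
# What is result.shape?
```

(16,)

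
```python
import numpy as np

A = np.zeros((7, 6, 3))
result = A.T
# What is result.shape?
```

(3, 6, 7)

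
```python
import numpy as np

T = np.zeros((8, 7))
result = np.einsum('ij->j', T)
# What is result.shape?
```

(7,)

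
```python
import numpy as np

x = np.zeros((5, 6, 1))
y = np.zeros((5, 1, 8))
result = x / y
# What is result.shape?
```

(5, 6, 8)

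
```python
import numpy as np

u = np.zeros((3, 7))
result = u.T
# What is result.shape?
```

(7, 3)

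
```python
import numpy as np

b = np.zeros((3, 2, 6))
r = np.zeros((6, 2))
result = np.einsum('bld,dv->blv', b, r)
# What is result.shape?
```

(3, 2, 2)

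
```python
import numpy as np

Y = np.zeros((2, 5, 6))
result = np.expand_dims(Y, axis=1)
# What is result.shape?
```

(2, 1, 5, 6)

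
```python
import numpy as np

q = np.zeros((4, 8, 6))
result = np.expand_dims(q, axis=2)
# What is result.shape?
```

(4, 8, 1, 6)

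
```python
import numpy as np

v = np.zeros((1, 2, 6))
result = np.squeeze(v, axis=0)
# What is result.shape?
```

(2, 6)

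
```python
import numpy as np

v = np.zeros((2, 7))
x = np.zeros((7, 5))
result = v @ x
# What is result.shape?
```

(2, 5)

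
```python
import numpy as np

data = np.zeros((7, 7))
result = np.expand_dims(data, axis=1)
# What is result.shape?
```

(7, 1, 7)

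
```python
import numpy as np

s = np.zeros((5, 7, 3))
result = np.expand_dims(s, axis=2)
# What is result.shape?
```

(5, 7, 1, 3)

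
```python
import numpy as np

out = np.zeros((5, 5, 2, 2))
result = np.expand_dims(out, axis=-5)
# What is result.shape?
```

(1, 5, 5, 2, 2)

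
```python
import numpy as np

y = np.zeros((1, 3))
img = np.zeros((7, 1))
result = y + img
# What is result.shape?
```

(7, 3)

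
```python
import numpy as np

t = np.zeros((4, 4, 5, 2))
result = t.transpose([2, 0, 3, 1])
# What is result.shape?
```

(5, 4, 2, 4)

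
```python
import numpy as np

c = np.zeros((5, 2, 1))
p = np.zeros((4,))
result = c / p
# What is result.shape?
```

(5, 2, 4)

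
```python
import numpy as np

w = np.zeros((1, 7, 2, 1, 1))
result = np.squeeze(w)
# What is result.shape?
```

(7, 2)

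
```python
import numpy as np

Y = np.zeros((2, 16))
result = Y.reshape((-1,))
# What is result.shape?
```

(32,)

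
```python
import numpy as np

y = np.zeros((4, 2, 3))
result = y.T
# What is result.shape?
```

(3, 2, 4)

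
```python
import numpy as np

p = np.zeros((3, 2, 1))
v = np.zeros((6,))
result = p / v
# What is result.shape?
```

(3, 2, 6)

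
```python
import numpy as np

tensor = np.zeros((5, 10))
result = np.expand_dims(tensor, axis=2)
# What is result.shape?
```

(5, 10, 1)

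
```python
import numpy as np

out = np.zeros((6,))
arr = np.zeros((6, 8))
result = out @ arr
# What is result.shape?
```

(8,)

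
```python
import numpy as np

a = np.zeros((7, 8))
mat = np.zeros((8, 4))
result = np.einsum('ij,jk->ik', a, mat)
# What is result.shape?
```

(7, 4)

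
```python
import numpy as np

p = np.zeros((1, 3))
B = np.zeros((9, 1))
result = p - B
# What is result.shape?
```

(9, 3)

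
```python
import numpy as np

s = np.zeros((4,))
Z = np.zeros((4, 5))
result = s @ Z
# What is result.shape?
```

(5,)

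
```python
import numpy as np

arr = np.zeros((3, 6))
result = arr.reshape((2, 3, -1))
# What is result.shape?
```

(2, 3, 3)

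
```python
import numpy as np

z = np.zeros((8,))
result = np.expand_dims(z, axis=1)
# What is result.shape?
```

(8, 1)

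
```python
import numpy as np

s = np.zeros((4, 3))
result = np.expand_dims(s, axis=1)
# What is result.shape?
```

(4, 1, 3)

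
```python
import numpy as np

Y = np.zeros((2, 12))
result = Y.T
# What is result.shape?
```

(12, 2)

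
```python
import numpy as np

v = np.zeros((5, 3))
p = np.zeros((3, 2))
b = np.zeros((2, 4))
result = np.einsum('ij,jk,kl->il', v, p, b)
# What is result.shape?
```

(5, 4)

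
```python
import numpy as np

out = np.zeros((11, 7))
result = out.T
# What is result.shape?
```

(7, 11)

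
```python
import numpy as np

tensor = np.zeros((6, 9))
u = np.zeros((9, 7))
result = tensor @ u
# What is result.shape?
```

(6, 7)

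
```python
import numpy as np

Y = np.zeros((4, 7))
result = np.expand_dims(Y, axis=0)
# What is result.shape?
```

(1, 4, 7)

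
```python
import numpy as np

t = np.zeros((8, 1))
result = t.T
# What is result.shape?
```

(1, 8)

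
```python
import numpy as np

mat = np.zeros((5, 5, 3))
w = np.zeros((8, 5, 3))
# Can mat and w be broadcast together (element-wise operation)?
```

No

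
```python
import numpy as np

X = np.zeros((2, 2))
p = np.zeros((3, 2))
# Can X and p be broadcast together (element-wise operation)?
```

No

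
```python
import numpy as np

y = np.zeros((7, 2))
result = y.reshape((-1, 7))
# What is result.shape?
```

(2, 7)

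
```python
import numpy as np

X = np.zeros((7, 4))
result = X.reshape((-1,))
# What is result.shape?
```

(28,)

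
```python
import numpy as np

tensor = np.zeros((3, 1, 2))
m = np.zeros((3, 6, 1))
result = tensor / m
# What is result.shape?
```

(3, 6, 2)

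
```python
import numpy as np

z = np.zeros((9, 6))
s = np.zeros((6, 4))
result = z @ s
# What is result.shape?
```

(9, 4)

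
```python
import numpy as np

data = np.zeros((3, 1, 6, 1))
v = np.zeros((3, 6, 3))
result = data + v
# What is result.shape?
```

(3, 3, 6, 3)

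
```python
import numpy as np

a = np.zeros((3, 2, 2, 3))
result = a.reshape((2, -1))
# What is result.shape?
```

(2, 18)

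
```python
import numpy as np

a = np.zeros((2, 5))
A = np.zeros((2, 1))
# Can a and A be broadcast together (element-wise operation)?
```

Yes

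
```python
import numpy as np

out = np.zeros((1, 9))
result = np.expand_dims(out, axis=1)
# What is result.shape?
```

(1, 1, 9)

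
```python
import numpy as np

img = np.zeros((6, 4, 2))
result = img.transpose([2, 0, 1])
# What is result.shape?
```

(2, 6, 4)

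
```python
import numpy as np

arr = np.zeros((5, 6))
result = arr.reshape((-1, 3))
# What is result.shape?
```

(10, 3)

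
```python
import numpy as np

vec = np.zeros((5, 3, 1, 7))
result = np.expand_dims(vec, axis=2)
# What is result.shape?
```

(5, 3, 1, 1, 7)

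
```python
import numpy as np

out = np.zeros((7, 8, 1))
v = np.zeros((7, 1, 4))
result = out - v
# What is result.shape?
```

(7, 8, 4)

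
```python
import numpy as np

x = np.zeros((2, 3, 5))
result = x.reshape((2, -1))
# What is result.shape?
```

(2, 15)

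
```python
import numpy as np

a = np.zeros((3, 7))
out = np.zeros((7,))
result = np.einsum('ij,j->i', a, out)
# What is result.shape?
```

(3,)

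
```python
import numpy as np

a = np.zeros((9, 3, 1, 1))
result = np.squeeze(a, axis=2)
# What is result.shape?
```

(9, 3, 1)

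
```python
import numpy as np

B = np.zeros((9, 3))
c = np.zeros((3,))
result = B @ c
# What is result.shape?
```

(9,)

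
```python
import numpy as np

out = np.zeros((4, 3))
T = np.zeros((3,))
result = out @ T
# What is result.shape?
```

(4,)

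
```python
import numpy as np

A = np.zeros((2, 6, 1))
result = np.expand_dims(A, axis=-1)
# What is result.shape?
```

(2, 6, 1, 1)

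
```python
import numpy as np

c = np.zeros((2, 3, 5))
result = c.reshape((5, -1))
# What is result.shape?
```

(5, 6)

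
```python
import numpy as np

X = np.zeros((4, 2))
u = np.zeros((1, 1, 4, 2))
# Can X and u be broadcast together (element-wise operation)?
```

Yes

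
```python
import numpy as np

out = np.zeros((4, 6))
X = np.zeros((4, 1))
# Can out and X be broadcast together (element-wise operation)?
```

Yes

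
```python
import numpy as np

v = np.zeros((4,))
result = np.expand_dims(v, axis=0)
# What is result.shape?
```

(1, 4)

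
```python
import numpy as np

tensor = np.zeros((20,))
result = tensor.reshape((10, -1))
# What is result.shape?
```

(10, 2)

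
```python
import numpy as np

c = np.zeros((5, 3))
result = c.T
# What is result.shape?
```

(3, 5)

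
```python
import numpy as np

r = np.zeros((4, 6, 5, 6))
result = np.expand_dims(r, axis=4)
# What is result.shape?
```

(4, 6, 5, 6, 1)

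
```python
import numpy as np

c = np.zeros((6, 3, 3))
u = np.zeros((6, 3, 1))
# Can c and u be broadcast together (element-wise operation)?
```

Yes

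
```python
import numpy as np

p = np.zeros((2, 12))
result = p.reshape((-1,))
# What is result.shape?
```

(24,)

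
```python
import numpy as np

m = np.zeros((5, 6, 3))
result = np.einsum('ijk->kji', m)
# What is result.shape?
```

(3, 6, 5)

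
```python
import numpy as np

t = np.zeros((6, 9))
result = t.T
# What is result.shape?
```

(9, 6)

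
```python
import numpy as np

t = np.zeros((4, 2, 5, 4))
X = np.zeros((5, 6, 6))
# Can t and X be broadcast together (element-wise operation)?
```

No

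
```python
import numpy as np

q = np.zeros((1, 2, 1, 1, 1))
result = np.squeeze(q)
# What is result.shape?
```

(2,)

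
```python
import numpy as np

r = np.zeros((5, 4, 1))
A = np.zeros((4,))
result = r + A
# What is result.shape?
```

(5, 4, 4)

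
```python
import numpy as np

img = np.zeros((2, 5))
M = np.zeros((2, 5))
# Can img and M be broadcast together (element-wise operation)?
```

Yes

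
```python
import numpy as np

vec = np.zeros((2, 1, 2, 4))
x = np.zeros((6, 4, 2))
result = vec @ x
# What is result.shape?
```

(2, 6, 2, 2)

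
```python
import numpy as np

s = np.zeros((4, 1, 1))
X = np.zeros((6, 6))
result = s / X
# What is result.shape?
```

(4, 6, 6)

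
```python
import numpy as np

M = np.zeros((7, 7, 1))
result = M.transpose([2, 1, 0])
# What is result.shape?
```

(1, 7, 7)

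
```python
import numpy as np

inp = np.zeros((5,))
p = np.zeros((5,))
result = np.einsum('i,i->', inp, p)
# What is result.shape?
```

()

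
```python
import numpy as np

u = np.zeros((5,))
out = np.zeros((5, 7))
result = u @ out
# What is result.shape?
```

(7,)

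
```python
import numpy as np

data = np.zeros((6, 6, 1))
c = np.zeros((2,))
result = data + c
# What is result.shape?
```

(6, 6, 2)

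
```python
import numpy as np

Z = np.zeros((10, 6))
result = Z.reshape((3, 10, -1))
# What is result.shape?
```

(3, 10, 2)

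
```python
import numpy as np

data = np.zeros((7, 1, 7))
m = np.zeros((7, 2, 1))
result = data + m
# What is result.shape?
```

(7, 2, 7)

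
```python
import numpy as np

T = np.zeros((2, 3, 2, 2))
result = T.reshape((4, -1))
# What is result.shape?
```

(4, 6)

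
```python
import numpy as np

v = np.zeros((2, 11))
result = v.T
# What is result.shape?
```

(11, 2)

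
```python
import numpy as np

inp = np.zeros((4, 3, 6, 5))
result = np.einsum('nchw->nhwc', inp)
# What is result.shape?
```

(4, 6, 5, 3)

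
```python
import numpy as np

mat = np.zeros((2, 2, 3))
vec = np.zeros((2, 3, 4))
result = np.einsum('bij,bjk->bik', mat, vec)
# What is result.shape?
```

(2, 2, 4)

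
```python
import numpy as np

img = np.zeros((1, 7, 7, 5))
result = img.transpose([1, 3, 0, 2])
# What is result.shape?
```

(7, 5, 1, 7)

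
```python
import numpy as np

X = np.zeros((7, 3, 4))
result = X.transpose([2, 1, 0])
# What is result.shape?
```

(4, 3, 7)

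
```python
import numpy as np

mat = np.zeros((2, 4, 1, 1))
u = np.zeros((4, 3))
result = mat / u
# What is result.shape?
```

(2, 4, 4, 3)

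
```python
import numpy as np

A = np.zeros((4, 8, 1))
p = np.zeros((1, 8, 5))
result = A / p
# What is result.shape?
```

(4, 8, 5)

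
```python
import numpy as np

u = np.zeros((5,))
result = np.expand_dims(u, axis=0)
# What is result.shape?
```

(1, 5)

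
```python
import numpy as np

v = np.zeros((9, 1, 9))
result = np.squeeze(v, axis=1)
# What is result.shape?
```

(9, 9)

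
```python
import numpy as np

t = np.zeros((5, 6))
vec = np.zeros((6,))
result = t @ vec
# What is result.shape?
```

(5,)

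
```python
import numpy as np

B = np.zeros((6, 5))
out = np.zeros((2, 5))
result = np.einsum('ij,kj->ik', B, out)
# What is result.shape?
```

(6, 2)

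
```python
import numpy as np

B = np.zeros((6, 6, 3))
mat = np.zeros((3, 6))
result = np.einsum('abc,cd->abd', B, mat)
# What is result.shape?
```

(6, 6, 6)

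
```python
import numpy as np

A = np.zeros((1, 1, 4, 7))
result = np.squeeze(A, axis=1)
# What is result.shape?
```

(1, 4, 7)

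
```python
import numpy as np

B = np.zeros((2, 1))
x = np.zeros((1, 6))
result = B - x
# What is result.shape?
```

(2, 6)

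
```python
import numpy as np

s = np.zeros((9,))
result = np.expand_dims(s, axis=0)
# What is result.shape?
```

(1, 9)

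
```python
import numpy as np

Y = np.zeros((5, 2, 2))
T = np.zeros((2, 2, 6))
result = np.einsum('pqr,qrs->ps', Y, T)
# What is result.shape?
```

(5, 6)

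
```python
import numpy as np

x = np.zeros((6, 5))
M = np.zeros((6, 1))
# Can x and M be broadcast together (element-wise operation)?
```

Yes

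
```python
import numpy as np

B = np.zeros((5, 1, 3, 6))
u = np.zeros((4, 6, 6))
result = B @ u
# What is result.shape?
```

(5, 4, 3, 6)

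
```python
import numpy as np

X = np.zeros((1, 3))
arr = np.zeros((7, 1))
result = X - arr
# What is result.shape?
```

(7, 3)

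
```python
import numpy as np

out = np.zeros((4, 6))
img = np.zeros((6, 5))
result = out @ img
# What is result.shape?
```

(4, 5)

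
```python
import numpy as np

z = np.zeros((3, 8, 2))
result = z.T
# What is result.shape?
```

(2, 8, 3)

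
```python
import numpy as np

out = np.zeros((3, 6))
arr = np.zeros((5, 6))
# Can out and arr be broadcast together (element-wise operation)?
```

No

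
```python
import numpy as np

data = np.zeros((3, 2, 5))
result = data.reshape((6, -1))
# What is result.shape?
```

(6, 5)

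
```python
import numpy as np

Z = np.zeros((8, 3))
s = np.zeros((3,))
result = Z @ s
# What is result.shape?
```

(8,)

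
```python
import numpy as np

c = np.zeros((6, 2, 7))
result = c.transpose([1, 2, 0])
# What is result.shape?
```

(2, 7, 6)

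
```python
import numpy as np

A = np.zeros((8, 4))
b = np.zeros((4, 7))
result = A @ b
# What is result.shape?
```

(8, 7)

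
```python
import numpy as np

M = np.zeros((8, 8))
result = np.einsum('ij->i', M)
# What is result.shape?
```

(8,)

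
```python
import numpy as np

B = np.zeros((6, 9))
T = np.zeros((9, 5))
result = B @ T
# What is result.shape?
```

(6, 5)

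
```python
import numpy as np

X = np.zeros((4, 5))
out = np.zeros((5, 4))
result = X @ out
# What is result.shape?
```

(4, 4)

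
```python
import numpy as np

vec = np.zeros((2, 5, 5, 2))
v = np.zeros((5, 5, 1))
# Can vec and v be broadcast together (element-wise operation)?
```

Yes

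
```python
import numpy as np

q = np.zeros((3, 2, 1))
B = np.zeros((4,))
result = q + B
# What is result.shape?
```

(3, 2, 4)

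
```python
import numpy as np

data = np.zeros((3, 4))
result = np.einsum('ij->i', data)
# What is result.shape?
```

(3,)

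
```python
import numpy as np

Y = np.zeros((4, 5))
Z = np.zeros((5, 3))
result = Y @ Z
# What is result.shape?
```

(4, 3)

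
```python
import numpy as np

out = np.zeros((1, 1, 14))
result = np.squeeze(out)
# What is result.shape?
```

(14,)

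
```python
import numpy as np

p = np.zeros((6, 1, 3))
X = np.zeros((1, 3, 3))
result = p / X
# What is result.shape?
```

(6, 3, 3)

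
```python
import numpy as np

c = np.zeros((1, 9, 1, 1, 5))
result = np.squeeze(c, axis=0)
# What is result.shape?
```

(9, 1, 1, 5)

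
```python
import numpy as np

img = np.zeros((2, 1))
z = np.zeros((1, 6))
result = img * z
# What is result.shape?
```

(2, 6)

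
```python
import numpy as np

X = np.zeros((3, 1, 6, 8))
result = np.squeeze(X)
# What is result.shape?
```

(3, 6, 8)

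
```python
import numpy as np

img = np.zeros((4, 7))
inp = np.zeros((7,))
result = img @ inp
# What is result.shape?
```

(4,)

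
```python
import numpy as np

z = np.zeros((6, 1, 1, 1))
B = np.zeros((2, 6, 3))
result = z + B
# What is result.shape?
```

(6, 2, 6, 3)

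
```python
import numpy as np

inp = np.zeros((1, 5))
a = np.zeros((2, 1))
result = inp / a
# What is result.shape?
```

(2, 5)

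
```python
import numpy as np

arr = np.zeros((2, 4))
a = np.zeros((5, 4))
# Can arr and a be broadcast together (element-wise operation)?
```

No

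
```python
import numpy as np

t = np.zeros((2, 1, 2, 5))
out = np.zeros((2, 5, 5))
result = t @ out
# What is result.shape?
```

(2, 2, 2, 5)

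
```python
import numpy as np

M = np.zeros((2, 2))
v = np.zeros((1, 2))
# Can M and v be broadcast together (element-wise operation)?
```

Yes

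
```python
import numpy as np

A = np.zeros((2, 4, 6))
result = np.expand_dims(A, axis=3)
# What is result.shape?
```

(2, 4, 6, 1)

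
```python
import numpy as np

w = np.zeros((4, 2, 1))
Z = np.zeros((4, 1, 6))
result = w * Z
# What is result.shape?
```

(4, 2, 6)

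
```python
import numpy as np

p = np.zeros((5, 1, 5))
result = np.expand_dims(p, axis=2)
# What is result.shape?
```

(5, 1, 1, 5)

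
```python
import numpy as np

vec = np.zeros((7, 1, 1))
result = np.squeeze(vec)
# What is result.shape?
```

(7,)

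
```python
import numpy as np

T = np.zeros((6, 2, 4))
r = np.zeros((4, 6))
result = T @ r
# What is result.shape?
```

(6, 2, 6)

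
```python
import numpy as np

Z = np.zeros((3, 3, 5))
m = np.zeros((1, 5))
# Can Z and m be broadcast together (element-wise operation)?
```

Yes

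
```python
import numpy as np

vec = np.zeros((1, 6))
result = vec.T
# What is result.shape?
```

(6, 1)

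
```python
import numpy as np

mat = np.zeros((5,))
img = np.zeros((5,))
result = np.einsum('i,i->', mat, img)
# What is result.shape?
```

()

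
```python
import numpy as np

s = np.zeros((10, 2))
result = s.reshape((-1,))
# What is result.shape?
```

(20,)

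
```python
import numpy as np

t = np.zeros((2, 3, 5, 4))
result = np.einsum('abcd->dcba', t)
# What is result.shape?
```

(4, 5, 3, 2)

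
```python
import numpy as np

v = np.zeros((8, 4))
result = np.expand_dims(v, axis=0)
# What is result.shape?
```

(1, 8, 4)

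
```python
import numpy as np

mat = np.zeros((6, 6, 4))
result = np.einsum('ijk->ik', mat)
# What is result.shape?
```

(6, 4)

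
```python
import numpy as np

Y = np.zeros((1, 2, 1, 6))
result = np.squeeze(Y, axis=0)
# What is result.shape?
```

(2, 1, 6)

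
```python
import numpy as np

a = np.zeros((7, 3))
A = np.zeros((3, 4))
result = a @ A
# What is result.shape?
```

(7, 4)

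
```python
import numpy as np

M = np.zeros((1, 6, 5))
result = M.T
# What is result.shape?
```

(5, 6, 1)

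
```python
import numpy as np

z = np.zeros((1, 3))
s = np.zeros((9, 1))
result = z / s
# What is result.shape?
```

(9, 3)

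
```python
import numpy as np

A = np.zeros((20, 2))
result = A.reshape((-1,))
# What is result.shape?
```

(40,)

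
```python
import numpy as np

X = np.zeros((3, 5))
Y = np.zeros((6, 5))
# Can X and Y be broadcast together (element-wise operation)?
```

No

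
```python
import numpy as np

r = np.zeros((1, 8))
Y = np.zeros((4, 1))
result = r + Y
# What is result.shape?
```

(4, 8)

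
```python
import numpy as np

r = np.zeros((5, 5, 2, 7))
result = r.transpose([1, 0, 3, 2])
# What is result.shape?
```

(5, 5, 7, 2)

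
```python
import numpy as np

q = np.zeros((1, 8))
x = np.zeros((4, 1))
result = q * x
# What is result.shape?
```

(4, 8)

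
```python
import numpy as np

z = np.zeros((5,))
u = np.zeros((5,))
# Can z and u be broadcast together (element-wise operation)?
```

Yes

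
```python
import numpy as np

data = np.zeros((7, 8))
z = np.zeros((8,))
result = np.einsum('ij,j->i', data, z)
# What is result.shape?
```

(7,)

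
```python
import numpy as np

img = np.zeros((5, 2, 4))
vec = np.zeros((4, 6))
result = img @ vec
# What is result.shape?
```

(5, 2, 6)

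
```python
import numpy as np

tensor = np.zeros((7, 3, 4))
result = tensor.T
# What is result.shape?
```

(4, 3, 7)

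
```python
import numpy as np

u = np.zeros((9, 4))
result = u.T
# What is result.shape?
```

(4, 9)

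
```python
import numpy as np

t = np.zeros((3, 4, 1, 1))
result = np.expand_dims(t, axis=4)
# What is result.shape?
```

(3, 4, 1, 1, 1)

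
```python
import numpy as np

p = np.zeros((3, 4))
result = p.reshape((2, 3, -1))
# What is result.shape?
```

(2, 3, 2)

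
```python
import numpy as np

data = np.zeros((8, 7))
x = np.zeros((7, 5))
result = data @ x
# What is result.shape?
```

(8, 5)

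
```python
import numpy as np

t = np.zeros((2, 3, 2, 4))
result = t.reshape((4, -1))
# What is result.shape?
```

(4, 12)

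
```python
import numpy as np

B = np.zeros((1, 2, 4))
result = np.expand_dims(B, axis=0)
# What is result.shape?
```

(1, 1, 2, 4)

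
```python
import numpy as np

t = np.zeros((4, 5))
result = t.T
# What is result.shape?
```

(5, 4)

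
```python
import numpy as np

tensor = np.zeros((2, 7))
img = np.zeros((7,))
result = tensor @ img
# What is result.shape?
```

(2,)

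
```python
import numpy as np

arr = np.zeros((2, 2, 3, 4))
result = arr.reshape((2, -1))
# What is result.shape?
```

(2, 24)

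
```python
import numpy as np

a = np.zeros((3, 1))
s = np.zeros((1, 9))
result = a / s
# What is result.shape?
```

(3, 9)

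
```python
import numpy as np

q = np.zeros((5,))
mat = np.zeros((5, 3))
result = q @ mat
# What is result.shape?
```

(3,)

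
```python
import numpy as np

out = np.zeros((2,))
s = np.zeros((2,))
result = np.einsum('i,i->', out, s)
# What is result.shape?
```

()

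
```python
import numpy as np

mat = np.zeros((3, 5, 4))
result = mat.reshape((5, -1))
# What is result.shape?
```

(5, 12)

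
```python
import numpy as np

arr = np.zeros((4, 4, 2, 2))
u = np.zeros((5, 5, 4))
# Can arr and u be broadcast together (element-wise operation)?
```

No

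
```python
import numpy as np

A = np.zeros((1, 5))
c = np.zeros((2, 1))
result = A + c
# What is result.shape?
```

(2, 5)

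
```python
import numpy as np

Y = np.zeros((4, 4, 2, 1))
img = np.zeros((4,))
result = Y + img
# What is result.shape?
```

(4, 4, 2, 4)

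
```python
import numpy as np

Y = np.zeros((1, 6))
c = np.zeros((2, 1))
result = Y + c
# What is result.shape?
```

(2, 6)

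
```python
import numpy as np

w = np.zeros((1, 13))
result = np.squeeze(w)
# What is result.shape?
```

(13,)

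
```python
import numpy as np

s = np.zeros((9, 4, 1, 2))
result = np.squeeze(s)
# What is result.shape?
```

(9, 4, 2)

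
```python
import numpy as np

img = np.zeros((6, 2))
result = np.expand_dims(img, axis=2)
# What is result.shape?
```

(6, 2, 1)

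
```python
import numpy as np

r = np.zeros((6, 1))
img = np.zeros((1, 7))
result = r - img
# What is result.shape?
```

(6, 7)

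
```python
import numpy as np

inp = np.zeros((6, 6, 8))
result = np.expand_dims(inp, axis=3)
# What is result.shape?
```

(6, 6, 8, 1)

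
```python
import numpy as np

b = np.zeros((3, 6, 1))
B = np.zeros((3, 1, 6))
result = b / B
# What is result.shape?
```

(3, 6, 6)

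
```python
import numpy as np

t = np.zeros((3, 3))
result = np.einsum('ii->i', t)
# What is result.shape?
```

(3,)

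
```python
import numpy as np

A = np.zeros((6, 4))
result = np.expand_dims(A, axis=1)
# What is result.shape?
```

(6, 1, 4)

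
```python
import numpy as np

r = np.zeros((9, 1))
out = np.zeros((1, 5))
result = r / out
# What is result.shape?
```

(9, 5)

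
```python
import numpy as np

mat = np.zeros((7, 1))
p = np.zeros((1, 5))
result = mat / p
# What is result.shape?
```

(7, 5)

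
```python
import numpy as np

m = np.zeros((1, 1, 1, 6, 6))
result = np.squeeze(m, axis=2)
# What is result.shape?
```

(1, 1, 6, 6)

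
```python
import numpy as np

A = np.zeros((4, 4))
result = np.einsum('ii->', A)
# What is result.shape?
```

()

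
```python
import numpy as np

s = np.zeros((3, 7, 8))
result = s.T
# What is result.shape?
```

(8, 7, 3)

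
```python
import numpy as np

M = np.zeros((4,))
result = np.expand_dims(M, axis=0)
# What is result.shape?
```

(1, 4)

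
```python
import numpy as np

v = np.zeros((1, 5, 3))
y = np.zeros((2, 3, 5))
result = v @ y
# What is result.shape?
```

(2, 5, 5)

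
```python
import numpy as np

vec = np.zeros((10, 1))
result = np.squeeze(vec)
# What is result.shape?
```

(10,)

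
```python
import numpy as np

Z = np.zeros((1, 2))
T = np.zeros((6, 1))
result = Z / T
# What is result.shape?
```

(6, 2)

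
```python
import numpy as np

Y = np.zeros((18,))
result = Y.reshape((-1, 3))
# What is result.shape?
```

(6, 3)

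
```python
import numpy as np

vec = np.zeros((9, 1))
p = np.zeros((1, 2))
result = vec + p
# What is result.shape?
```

(9, 2)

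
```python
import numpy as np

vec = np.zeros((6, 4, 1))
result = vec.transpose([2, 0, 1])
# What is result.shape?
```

(1, 6, 4)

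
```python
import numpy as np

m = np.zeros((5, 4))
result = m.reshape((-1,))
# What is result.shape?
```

(20,)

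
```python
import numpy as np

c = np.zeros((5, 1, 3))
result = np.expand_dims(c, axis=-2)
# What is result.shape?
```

(5, 1, 1, 3)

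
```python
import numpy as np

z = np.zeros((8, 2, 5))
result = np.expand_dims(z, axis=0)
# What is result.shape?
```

(1, 8, 2, 5)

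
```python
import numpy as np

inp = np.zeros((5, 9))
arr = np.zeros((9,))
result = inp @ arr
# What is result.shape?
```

(5,)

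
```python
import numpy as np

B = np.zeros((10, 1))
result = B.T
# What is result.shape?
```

(1, 10)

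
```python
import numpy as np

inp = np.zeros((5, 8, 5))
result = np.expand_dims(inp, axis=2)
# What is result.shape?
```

(5, 8, 1, 5)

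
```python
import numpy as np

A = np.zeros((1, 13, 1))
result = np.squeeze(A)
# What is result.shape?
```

(13,)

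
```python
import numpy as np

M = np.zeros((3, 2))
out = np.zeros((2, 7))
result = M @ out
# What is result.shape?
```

(3, 7)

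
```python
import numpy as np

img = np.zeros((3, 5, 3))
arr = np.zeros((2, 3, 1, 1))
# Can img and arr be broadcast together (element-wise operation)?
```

Yes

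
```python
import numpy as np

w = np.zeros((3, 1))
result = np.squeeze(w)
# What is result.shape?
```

(3,)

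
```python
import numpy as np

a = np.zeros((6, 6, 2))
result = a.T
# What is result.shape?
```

(2, 6, 6)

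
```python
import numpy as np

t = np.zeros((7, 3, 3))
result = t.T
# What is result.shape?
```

(3, 3, 7)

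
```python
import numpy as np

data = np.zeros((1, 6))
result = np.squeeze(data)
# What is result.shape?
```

(6,)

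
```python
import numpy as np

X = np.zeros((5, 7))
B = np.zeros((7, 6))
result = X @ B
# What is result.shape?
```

(5, 6)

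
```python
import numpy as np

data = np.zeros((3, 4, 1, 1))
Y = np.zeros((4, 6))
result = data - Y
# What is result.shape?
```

(3, 4, 4, 6)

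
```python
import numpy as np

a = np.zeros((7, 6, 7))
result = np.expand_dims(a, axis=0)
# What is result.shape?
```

(1, 7, 6, 7)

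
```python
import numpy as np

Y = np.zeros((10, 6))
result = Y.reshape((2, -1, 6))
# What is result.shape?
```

(2, 5, 6)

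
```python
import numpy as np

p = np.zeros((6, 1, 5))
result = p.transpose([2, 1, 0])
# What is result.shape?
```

(5, 1, 6)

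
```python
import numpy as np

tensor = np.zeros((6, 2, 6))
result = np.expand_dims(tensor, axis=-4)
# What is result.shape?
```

(1, 6, 2, 6)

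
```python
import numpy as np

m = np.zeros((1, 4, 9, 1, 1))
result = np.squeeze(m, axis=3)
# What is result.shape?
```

(1, 4, 9, 1)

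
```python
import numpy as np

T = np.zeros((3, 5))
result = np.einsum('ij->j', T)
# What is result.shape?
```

(5,)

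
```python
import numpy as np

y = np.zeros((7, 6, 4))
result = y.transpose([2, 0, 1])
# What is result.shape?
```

(4, 7, 6)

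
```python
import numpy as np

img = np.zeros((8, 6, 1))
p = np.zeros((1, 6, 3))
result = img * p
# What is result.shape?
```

(8, 6, 3)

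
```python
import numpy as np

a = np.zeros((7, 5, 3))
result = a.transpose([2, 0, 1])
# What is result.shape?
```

(3, 7, 5)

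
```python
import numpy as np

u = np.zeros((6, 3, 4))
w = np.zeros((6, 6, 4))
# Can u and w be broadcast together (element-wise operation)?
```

No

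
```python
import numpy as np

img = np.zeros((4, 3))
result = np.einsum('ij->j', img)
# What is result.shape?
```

(3,)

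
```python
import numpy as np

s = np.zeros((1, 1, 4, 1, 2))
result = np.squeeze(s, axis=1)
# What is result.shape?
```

(1, 4, 1, 2)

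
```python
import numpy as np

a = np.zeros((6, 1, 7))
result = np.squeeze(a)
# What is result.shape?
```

(6, 7)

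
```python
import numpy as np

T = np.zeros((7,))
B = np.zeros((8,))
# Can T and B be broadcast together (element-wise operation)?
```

No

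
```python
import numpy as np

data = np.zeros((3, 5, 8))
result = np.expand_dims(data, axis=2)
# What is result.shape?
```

(3, 5, 1, 8)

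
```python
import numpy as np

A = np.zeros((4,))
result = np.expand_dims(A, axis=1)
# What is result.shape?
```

(4, 1)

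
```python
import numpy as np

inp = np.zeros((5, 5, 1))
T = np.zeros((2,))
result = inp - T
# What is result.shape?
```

(5, 5, 2)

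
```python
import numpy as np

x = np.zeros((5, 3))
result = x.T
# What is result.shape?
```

(3, 5)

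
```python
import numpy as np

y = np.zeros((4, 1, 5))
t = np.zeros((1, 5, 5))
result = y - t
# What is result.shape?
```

(4, 5, 5)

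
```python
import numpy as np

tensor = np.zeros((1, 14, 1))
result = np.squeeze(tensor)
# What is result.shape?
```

(14,)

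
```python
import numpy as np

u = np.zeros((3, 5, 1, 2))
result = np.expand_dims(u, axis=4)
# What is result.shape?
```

(3, 5, 1, 2, 1)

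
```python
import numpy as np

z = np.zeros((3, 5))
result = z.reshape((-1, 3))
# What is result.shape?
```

(5, 3)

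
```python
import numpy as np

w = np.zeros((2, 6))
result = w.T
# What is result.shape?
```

(6, 2)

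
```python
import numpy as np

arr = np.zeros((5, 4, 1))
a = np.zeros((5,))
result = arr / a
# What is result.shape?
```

(5, 4, 5)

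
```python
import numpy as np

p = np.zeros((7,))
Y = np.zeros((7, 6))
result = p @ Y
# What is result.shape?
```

(6,)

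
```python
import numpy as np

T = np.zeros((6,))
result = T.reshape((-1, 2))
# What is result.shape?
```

(3, 2)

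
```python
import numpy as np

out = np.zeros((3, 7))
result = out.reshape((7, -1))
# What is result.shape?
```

(7, 3)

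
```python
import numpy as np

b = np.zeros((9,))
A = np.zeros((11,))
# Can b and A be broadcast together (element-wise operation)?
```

No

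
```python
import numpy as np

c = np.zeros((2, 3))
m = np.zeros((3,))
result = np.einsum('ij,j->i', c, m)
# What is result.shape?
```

(2,)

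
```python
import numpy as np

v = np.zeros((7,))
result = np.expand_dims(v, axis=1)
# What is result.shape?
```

(7, 1)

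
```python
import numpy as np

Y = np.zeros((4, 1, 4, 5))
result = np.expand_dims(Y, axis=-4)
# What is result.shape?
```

(4, 1, 1, 4, 5)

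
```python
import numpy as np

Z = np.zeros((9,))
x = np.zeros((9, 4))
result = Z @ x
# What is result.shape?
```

(4,)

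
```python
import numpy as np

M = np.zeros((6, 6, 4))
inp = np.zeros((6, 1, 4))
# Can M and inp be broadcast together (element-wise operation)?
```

Yes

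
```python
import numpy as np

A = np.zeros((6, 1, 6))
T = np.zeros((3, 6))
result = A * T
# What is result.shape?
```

(6, 3, 6)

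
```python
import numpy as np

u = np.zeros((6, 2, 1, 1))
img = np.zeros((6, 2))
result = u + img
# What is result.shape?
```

(6, 2, 6, 2)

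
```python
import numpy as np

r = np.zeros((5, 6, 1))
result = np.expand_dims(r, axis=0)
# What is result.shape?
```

(1, 5, 6, 1)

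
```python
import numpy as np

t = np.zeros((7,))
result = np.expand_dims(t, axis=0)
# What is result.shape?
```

(1, 7)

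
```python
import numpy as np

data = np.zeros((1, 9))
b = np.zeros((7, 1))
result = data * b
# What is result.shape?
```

(7, 9)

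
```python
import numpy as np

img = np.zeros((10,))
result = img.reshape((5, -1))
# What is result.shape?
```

(5, 2)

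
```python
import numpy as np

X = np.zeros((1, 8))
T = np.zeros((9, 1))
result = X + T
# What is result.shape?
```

(9, 8)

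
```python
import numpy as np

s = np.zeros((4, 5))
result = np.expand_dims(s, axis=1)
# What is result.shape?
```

(4, 1, 5)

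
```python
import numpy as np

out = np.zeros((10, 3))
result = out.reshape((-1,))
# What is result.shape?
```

(30,)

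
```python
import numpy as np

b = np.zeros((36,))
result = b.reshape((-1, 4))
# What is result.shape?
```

(9, 4)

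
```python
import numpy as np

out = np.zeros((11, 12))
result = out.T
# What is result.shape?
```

(12, 11)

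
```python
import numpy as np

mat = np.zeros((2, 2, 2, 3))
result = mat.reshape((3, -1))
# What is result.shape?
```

(3, 8)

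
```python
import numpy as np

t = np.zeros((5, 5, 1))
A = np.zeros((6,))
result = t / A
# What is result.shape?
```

(5, 5, 6)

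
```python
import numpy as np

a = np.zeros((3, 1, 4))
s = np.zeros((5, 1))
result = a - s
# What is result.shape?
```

(3, 5, 4)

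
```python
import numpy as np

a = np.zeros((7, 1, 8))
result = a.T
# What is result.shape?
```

(8, 1, 7)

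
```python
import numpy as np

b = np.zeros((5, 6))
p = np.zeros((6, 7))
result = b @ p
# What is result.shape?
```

(5, 7)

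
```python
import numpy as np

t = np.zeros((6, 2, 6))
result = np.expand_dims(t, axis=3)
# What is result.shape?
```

(6, 2, 6, 1)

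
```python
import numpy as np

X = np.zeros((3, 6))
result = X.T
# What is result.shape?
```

(6, 3)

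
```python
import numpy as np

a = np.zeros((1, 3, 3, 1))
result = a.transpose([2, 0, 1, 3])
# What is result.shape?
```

(3, 1, 3, 1)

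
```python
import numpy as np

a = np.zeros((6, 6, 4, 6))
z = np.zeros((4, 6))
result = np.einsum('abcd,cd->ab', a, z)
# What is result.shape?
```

(6, 6)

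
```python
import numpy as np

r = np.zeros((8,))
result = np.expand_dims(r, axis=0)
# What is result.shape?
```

(1, 8)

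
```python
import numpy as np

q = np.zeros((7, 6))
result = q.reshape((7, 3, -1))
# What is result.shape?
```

(7, 3, 2)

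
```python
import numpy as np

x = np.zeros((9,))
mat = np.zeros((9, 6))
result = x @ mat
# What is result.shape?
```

(6,)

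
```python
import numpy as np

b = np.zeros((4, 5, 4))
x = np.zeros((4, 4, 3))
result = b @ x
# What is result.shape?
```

(4, 5, 3)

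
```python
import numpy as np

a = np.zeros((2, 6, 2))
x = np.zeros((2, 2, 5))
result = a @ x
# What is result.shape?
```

(2, 6, 5)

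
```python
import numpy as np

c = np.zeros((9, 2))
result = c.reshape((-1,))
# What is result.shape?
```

(18,)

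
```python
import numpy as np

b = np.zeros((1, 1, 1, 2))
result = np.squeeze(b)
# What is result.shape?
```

(2,)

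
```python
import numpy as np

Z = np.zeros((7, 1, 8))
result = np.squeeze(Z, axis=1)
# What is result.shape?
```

(7, 8)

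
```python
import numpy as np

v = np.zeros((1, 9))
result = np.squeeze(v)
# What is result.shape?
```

(9,)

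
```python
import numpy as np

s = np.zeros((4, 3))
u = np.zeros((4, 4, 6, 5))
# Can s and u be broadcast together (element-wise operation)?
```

No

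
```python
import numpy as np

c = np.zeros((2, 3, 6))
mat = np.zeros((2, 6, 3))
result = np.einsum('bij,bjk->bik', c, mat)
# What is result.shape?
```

(2, 3, 3)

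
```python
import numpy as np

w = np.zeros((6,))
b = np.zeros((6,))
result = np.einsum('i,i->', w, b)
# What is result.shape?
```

()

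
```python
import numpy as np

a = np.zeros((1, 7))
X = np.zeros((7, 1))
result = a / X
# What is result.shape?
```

(7, 7)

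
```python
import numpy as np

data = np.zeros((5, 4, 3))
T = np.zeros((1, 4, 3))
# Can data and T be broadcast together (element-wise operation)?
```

Yes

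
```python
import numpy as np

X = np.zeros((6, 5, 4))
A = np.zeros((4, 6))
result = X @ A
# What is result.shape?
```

(6, 5, 6)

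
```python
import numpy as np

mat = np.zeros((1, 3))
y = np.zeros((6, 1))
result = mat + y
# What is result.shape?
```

(6, 3)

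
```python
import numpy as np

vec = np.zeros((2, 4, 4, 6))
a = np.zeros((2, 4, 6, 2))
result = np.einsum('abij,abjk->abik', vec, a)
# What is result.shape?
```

(2, 4, 4, 2)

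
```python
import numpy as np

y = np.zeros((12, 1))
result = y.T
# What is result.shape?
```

(1, 12)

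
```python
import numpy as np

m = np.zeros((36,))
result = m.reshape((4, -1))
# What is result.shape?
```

(4, 9)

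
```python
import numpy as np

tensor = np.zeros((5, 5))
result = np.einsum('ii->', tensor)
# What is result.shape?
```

()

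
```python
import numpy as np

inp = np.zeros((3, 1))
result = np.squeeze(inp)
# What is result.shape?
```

(3,)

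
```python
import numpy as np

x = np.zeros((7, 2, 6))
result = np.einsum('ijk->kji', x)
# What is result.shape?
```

(6, 2, 7)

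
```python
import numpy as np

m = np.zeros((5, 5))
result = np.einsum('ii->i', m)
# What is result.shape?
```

(5,)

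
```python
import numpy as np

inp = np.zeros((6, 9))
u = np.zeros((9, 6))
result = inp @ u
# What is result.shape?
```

(6, 6)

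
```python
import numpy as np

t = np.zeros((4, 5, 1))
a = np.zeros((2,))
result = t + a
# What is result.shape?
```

(4, 5, 2)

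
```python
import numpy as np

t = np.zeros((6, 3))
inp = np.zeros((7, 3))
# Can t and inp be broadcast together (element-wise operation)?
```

No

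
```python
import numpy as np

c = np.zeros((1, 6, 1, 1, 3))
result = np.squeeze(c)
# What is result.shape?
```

(6, 3)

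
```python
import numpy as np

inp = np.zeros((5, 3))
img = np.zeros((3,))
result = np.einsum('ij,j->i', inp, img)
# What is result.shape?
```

(5,)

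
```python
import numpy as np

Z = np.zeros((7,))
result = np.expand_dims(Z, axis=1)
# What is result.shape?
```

(7, 1)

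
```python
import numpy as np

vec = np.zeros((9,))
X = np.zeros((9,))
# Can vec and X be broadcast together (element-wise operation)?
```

Yes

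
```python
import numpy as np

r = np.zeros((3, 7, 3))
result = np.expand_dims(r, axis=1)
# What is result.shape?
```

(3, 1, 7, 3)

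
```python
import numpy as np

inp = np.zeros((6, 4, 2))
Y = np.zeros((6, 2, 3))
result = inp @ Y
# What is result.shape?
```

(6, 4, 3)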